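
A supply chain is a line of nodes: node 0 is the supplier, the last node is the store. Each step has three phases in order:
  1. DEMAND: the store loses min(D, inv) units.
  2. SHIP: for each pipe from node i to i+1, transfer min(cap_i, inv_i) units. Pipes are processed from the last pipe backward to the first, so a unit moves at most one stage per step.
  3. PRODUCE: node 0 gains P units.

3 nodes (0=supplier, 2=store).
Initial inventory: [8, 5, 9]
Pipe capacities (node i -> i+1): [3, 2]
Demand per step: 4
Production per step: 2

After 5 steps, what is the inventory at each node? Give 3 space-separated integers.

Step 1: demand=4,sold=4 ship[1->2]=2 ship[0->1]=3 prod=2 -> inv=[7 6 7]
Step 2: demand=4,sold=4 ship[1->2]=2 ship[0->1]=3 prod=2 -> inv=[6 7 5]
Step 3: demand=4,sold=4 ship[1->2]=2 ship[0->1]=3 prod=2 -> inv=[5 8 3]
Step 4: demand=4,sold=3 ship[1->2]=2 ship[0->1]=3 prod=2 -> inv=[4 9 2]
Step 5: demand=4,sold=2 ship[1->2]=2 ship[0->1]=3 prod=2 -> inv=[3 10 2]

3 10 2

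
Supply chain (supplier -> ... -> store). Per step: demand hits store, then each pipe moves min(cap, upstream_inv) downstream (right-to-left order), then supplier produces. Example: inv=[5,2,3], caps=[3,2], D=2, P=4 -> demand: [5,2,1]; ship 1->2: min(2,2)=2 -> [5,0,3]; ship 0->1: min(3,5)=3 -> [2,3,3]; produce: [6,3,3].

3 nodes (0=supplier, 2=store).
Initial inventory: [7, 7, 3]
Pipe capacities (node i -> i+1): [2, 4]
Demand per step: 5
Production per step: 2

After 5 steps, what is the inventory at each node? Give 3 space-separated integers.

Step 1: demand=5,sold=3 ship[1->2]=4 ship[0->1]=2 prod=2 -> inv=[7 5 4]
Step 2: demand=5,sold=4 ship[1->2]=4 ship[0->1]=2 prod=2 -> inv=[7 3 4]
Step 3: demand=5,sold=4 ship[1->2]=3 ship[0->1]=2 prod=2 -> inv=[7 2 3]
Step 4: demand=5,sold=3 ship[1->2]=2 ship[0->1]=2 prod=2 -> inv=[7 2 2]
Step 5: demand=5,sold=2 ship[1->2]=2 ship[0->1]=2 prod=2 -> inv=[7 2 2]

7 2 2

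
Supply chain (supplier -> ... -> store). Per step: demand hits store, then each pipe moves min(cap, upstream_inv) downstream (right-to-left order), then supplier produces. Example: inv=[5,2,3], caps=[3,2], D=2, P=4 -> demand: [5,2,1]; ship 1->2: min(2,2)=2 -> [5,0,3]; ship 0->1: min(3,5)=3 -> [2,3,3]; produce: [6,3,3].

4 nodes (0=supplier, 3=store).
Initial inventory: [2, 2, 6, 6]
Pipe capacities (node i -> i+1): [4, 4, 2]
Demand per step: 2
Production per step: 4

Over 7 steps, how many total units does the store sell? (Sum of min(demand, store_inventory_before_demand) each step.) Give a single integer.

Step 1: sold=2 (running total=2) -> [4 2 6 6]
Step 2: sold=2 (running total=4) -> [4 4 6 6]
Step 3: sold=2 (running total=6) -> [4 4 8 6]
Step 4: sold=2 (running total=8) -> [4 4 10 6]
Step 5: sold=2 (running total=10) -> [4 4 12 6]
Step 6: sold=2 (running total=12) -> [4 4 14 6]
Step 7: sold=2 (running total=14) -> [4 4 16 6]

Answer: 14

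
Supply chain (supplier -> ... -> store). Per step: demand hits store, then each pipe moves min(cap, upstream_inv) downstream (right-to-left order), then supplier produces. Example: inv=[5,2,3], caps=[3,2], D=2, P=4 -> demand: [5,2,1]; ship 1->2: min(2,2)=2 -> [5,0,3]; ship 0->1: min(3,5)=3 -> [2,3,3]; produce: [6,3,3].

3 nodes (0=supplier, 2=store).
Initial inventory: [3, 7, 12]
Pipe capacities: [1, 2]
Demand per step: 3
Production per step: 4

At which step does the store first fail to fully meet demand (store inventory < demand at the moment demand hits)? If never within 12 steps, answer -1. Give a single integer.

Step 1: demand=3,sold=3 ship[1->2]=2 ship[0->1]=1 prod=4 -> [6 6 11]
Step 2: demand=3,sold=3 ship[1->2]=2 ship[0->1]=1 prod=4 -> [9 5 10]
Step 3: demand=3,sold=3 ship[1->2]=2 ship[0->1]=1 prod=4 -> [12 4 9]
Step 4: demand=3,sold=3 ship[1->2]=2 ship[0->1]=1 prod=4 -> [15 3 8]
Step 5: demand=3,sold=3 ship[1->2]=2 ship[0->1]=1 prod=4 -> [18 2 7]
Step 6: demand=3,sold=3 ship[1->2]=2 ship[0->1]=1 prod=4 -> [21 1 6]
Step 7: demand=3,sold=3 ship[1->2]=1 ship[0->1]=1 prod=4 -> [24 1 4]
Step 8: demand=3,sold=3 ship[1->2]=1 ship[0->1]=1 prod=4 -> [27 1 2]
Step 9: demand=3,sold=2 ship[1->2]=1 ship[0->1]=1 prod=4 -> [30 1 1]
Step 10: demand=3,sold=1 ship[1->2]=1 ship[0->1]=1 prod=4 -> [33 1 1]
Step 11: demand=3,sold=1 ship[1->2]=1 ship[0->1]=1 prod=4 -> [36 1 1]
Step 12: demand=3,sold=1 ship[1->2]=1 ship[0->1]=1 prod=4 -> [39 1 1]
First stockout at step 9

9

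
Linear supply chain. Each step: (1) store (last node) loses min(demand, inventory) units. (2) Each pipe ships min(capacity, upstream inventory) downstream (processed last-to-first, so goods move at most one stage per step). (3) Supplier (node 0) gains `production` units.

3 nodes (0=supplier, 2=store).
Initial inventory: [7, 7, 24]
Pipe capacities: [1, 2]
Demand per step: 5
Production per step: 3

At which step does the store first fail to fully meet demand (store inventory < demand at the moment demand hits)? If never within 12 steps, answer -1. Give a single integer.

Step 1: demand=5,sold=5 ship[1->2]=2 ship[0->1]=1 prod=3 -> [9 6 21]
Step 2: demand=5,sold=5 ship[1->2]=2 ship[0->1]=1 prod=3 -> [11 5 18]
Step 3: demand=5,sold=5 ship[1->2]=2 ship[0->1]=1 prod=3 -> [13 4 15]
Step 4: demand=5,sold=5 ship[1->2]=2 ship[0->1]=1 prod=3 -> [15 3 12]
Step 5: demand=5,sold=5 ship[1->2]=2 ship[0->1]=1 prod=3 -> [17 2 9]
Step 6: demand=5,sold=5 ship[1->2]=2 ship[0->1]=1 prod=3 -> [19 1 6]
Step 7: demand=5,sold=5 ship[1->2]=1 ship[0->1]=1 prod=3 -> [21 1 2]
Step 8: demand=5,sold=2 ship[1->2]=1 ship[0->1]=1 prod=3 -> [23 1 1]
Step 9: demand=5,sold=1 ship[1->2]=1 ship[0->1]=1 prod=3 -> [25 1 1]
Step 10: demand=5,sold=1 ship[1->2]=1 ship[0->1]=1 prod=3 -> [27 1 1]
Step 11: demand=5,sold=1 ship[1->2]=1 ship[0->1]=1 prod=3 -> [29 1 1]
Step 12: demand=5,sold=1 ship[1->2]=1 ship[0->1]=1 prod=3 -> [31 1 1]
First stockout at step 8

8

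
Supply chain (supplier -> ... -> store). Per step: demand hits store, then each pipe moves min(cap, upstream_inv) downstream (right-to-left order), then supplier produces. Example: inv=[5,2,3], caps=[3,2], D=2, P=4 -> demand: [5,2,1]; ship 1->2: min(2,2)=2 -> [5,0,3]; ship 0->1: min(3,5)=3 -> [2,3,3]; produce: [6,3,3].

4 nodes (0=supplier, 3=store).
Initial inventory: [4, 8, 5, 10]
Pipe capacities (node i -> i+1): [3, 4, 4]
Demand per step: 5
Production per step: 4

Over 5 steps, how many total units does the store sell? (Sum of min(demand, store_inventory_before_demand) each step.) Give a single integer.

Step 1: sold=5 (running total=5) -> [5 7 5 9]
Step 2: sold=5 (running total=10) -> [6 6 5 8]
Step 3: sold=5 (running total=15) -> [7 5 5 7]
Step 4: sold=5 (running total=20) -> [8 4 5 6]
Step 5: sold=5 (running total=25) -> [9 3 5 5]

Answer: 25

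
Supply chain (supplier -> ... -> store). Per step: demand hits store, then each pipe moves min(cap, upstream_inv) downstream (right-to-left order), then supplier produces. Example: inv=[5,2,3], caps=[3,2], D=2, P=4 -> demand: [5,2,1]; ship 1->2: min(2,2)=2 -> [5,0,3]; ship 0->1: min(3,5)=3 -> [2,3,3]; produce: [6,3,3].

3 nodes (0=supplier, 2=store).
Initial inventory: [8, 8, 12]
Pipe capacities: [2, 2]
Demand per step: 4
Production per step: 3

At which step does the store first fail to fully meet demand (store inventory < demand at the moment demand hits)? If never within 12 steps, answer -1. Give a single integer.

Step 1: demand=4,sold=4 ship[1->2]=2 ship[0->1]=2 prod=3 -> [9 8 10]
Step 2: demand=4,sold=4 ship[1->2]=2 ship[0->1]=2 prod=3 -> [10 8 8]
Step 3: demand=4,sold=4 ship[1->2]=2 ship[0->1]=2 prod=3 -> [11 8 6]
Step 4: demand=4,sold=4 ship[1->2]=2 ship[0->1]=2 prod=3 -> [12 8 4]
Step 5: demand=4,sold=4 ship[1->2]=2 ship[0->1]=2 prod=3 -> [13 8 2]
Step 6: demand=4,sold=2 ship[1->2]=2 ship[0->1]=2 prod=3 -> [14 8 2]
Step 7: demand=4,sold=2 ship[1->2]=2 ship[0->1]=2 prod=3 -> [15 8 2]
Step 8: demand=4,sold=2 ship[1->2]=2 ship[0->1]=2 prod=3 -> [16 8 2]
Step 9: demand=4,sold=2 ship[1->2]=2 ship[0->1]=2 prod=3 -> [17 8 2]
Step 10: demand=4,sold=2 ship[1->2]=2 ship[0->1]=2 prod=3 -> [18 8 2]
Step 11: demand=4,sold=2 ship[1->2]=2 ship[0->1]=2 prod=3 -> [19 8 2]
Step 12: demand=4,sold=2 ship[1->2]=2 ship[0->1]=2 prod=3 -> [20 8 2]
First stockout at step 6

6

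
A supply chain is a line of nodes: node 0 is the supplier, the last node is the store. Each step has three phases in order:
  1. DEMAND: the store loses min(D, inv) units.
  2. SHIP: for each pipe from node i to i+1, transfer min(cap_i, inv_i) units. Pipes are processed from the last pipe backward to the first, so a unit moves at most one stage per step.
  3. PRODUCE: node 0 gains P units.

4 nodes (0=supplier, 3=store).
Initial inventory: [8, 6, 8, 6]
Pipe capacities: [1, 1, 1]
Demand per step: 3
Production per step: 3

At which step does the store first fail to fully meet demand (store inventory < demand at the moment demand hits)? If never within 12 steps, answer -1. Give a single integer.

Step 1: demand=3,sold=3 ship[2->3]=1 ship[1->2]=1 ship[0->1]=1 prod=3 -> [10 6 8 4]
Step 2: demand=3,sold=3 ship[2->3]=1 ship[1->2]=1 ship[0->1]=1 prod=3 -> [12 6 8 2]
Step 3: demand=3,sold=2 ship[2->3]=1 ship[1->2]=1 ship[0->1]=1 prod=3 -> [14 6 8 1]
Step 4: demand=3,sold=1 ship[2->3]=1 ship[1->2]=1 ship[0->1]=1 prod=3 -> [16 6 8 1]
Step 5: demand=3,sold=1 ship[2->3]=1 ship[1->2]=1 ship[0->1]=1 prod=3 -> [18 6 8 1]
Step 6: demand=3,sold=1 ship[2->3]=1 ship[1->2]=1 ship[0->1]=1 prod=3 -> [20 6 8 1]
Step 7: demand=3,sold=1 ship[2->3]=1 ship[1->2]=1 ship[0->1]=1 prod=3 -> [22 6 8 1]
Step 8: demand=3,sold=1 ship[2->3]=1 ship[1->2]=1 ship[0->1]=1 prod=3 -> [24 6 8 1]
Step 9: demand=3,sold=1 ship[2->3]=1 ship[1->2]=1 ship[0->1]=1 prod=3 -> [26 6 8 1]
Step 10: demand=3,sold=1 ship[2->3]=1 ship[1->2]=1 ship[0->1]=1 prod=3 -> [28 6 8 1]
Step 11: demand=3,sold=1 ship[2->3]=1 ship[1->2]=1 ship[0->1]=1 prod=3 -> [30 6 8 1]
Step 12: demand=3,sold=1 ship[2->3]=1 ship[1->2]=1 ship[0->1]=1 prod=3 -> [32 6 8 1]
First stockout at step 3

3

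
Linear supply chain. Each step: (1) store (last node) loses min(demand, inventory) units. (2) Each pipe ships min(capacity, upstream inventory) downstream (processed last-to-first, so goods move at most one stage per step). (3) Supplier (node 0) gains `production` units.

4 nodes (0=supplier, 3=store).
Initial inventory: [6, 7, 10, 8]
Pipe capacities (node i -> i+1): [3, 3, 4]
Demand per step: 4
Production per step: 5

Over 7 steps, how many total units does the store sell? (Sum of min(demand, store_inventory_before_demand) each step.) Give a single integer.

Step 1: sold=4 (running total=4) -> [8 7 9 8]
Step 2: sold=4 (running total=8) -> [10 7 8 8]
Step 3: sold=4 (running total=12) -> [12 7 7 8]
Step 4: sold=4 (running total=16) -> [14 7 6 8]
Step 5: sold=4 (running total=20) -> [16 7 5 8]
Step 6: sold=4 (running total=24) -> [18 7 4 8]
Step 7: sold=4 (running total=28) -> [20 7 3 8]

Answer: 28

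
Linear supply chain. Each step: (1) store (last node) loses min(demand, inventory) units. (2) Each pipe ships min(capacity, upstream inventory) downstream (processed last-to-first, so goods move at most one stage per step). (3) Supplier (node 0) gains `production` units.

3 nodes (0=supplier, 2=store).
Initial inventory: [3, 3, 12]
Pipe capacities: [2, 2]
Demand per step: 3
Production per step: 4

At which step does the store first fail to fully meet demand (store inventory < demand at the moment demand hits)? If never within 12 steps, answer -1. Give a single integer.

Step 1: demand=3,sold=3 ship[1->2]=2 ship[0->1]=2 prod=4 -> [5 3 11]
Step 2: demand=3,sold=3 ship[1->2]=2 ship[0->1]=2 prod=4 -> [7 3 10]
Step 3: demand=3,sold=3 ship[1->2]=2 ship[0->1]=2 prod=4 -> [9 3 9]
Step 4: demand=3,sold=3 ship[1->2]=2 ship[0->1]=2 prod=4 -> [11 3 8]
Step 5: demand=3,sold=3 ship[1->2]=2 ship[0->1]=2 prod=4 -> [13 3 7]
Step 6: demand=3,sold=3 ship[1->2]=2 ship[0->1]=2 prod=4 -> [15 3 6]
Step 7: demand=3,sold=3 ship[1->2]=2 ship[0->1]=2 prod=4 -> [17 3 5]
Step 8: demand=3,sold=3 ship[1->2]=2 ship[0->1]=2 prod=4 -> [19 3 4]
Step 9: demand=3,sold=3 ship[1->2]=2 ship[0->1]=2 prod=4 -> [21 3 3]
Step 10: demand=3,sold=3 ship[1->2]=2 ship[0->1]=2 prod=4 -> [23 3 2]
Step 11: demand=3,sold=2 ship[1->2]=2 ship[0->1]=2 prod=4 -> [25 3 2]
Step 12: demand=3,sold=2 ship[1->2]=2 ship[0->1]=2 prod=4 -> [27 3 2]
First stockout at step 11

11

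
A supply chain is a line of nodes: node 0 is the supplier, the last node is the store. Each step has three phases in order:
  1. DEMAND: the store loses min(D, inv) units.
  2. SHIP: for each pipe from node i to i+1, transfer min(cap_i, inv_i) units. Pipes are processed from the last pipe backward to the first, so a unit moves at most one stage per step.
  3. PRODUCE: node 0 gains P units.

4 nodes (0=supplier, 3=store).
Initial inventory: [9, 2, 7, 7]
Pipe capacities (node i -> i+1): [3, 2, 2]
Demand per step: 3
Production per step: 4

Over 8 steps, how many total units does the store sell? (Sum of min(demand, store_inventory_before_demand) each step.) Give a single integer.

Answer: 21

Derivation:
Step 1: sold=3 (running total=3) -> [10 3 7 6]
Step 2: sold=3 (running total=6) -> [11 4 7 5]
Step 3: sold=3 (running total=9) -> [12 5 7 4]
Step 4: sold=3 (running total=12) -> [13 6 7 3]
Step 5: sold=3 (running total=15) -> [14 7 7 2]
Step 6: sold=2 (running total=17) -> [15 8 7 2]
Step 7: sold=2 (running total=19) -> [16 9 7 2]
Step 8: sold=2 (running total=21) -> [17 10 7 2]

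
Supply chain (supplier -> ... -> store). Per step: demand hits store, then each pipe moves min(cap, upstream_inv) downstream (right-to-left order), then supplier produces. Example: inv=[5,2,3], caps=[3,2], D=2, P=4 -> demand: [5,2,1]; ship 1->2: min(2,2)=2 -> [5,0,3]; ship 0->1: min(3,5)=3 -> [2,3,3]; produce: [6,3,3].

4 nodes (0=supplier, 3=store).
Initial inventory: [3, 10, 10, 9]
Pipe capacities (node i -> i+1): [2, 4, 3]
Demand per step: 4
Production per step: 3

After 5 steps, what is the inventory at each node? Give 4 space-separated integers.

Step 1: demand=4,sold=4 ship[2->3]=3 ship[1->2]=4 ship[0->1]=2 prod=3 -> inv=[4 8 11 8]
Step 2: demand=4,sold=4 ship[2->3]=3 ship[1->2]=4 ship[0->1]=2 prod=3 -> inv=[5 6 12 7]
Step 3: demand=4,sold=4 ship[2->3]=3 ship[1->2]=4 ship[0->1]=2 prod=3 -> inv=[6 4 13 6]
Step 4: demand=4,sold=4 ship[2->3]=3 ship[1->2]=4 ship[0->1]=2 prod=3 -> inv=[7 2 14 5]
Step 5: demand=4,sold=4 ship[2->3]=3 ship[1->2]=2 ship[0->1]=2 prod=3 -> inv=[8 2 13 4]

8 2 13 4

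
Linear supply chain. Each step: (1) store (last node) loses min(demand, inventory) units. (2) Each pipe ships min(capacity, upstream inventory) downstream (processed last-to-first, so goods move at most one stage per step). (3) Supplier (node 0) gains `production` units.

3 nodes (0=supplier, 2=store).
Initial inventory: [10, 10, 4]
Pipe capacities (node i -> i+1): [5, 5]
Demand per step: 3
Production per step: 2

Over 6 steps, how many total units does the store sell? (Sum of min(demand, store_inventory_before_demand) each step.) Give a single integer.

Answer: 18

Derivation:
Step 1: sold=3 (running total=3) -> [7 10 6]
Step 2: sold=3 (running total=6) -> [4 10 8]
Step 3: sold=3 (running total=9) -> [2 9 10]
Step 4: sold=3 (running total=12) -> [2 6 12]
Step 5: sold=3 (running total=15) -> [2 3 14]
Step 6: sold=3 (running total=18) -> [2 2 14]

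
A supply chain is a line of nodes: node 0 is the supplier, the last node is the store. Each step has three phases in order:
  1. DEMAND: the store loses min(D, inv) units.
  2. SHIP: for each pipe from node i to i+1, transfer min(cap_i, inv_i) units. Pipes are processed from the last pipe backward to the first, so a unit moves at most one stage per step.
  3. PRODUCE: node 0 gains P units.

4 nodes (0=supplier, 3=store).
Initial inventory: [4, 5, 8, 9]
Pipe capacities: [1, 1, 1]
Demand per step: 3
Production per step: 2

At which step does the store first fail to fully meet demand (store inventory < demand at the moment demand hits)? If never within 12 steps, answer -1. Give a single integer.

Step 1: demand=3,sold=3 ship[2->3]=1 ship[1->2]=1 ship[0->1]=1 prod=2 -> [5 5 8 7]
Step 2: demand=3,sold=3 ship[2->3]=1 ship[1->2]=1 ship[0->1]=1 prod=2 -> [6 5 8 5]
Step 3: demand=3,sold=3 ship[2->3]=1 ship[1->2]=1 ship[0->1]=1 prod=2 -> [7 5 8 3]
Step 4: demand=3,sold=3 ship[2->3]=1 ship[1->2]=1 ship[0->1]=1 prod=2 -> [8 5 8 1]
Step 5: demand=3,sold=1 ship[2->3]=1 ship[1->2]=1 ship[0->1]=1 prod=2 -> [9 5 8 1]
Step 6: demand=3,sold=1 ship[2->3]=1 ship[1->2]=1 ship[0->1]=1 prod=2 -> [10 5 8 1]
Step 7: demand=3,sold=1 ship[2->3]=1 ship[1->2]=1 ship[0->1]=1 prod=2 -> [11 5 8 1]
Step 8: demand=3,sold=1 ship[2->3]=1 ship[1->2]=1 ship[0->1]=1 prod=2 -> [12 5 8 1]
Step 9: demand=3,sold=1 ship[2->3]=1 ship[1->2]=1 ship[0->1]=1 prod=2 -> [13 5 8 1]
Step 10: demand=3,sold=1 ship[2->3]=1 ship[1->2]=1 ship[0->1]=1 prod=2 -> [14 5 8 1]
Step 11: demand=3,sold=1 ship[2->3]=1 ship[1->2]=1 ship[0->1]=1 prod=2 -> [15 5 8 1]
Step 12: demand=3,sold=1 ship[2->3]=1 ship[1->2]=1 ship[0->1]=1 prod=2 -> [16 5 8 1]
First stockout at step 5

5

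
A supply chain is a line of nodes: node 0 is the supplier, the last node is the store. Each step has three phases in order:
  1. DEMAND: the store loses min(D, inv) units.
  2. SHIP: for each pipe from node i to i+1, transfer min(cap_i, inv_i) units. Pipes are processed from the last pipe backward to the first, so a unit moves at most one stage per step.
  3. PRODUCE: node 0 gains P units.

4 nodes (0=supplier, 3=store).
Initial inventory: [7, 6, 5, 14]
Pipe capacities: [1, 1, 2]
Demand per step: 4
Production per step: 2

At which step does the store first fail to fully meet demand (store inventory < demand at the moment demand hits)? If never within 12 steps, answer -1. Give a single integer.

Step 1: demand=4,sold=4 ship[2->3]=2 ship[1->2]=1 ship[0->1]=1 prod=2 -> [8 6 4 12]
Step 2: demand=4,sold=4 ship[2->3]=2 ship[1->2]=1 ship[0->1]=1 prod=2 -> [9 6 3 10]
Step 3: demand=4,sold=4 ship[2->3]=2 ship[1->2]=1 ship[0->1]=1 prod=2 -> [10 6 2 8]
Step 4: demand=4,sold=4 ship[2->3]=2 ship[1->2]=1 ship[0->1]=1 prod=2 -> [11 6 1 6]
Step 5: demand=4,sold=4 ship[2->3]=1 ship[1->2]=1 ship[0->1]=1 prod=2 -> [12 6 1 3]
Step 6: demand=4,sold=3 ship[2->3]=1 ship[1->2]=1 ship[0->1]=1 prod=2 -> [13 6 1 1]
Step 7: demand=4,sold=1 ship[2->3]=1 ship[1->2]=1 ship[0->1]=1 prod=2 -> [14 6 1 1]
Step 8: demand=4,sold=1 ship[2->3]=1 ship[1->2]=1 ship[0->1]=1 prod=2 -> [15 6 1 1]
Step 9: demand=4,sold=1 ship[2->3]=1 ship[1->2]=1 ship[0->1]=1 prod=2 -> [16 6 1 1]
Step 10: demand=4,sold=1 ship[2->3]=1 ship[1->2]=1 ship[0->1]=1 prod=2 -> [17 6 1 1]
Step 11: demand=4,sold=1 ship[2->3]=1 ship[1->2]=1 ship[0->1]=1 prod=2 -> [18 6 1 1]
Step 12: demand=4,sold=1 ship[2->3]=1 ship[1->2]=1 ship[0->1]=1 prod=2 -> [19 6 1 1]
First stockout at step 6

6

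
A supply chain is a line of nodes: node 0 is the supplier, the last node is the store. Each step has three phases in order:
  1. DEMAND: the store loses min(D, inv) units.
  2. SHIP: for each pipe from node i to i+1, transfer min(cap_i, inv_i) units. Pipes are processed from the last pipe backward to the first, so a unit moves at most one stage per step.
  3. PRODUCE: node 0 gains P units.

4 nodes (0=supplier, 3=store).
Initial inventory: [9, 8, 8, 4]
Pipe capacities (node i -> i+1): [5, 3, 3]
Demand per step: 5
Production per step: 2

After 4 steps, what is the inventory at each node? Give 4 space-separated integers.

Step 1: demand=5,sold=4 ship[2->3]=3 ship[1->2]=3 ship[0->1]=5 prod=2 -> inv=[6 10 8 3]
Step 2: demand=5,sold=3 ship[2->3]=3 ship[1->2]=3 ship[0->1]=5 prod=2 -> inv=[3 12 8 3]
Step 3: demand=5,sold=3 ship[2->3]=3 ship[1->2]=3 ship[0->1]=3 prod=2 -> inv=[2 12 8 3]
Step 4: demand=5,sold=3 ship[2->3]=3 ship[1->2]=3 ship[0->1]=2 prod=2 -> inv=[2 11 8 3]

2 11 8 3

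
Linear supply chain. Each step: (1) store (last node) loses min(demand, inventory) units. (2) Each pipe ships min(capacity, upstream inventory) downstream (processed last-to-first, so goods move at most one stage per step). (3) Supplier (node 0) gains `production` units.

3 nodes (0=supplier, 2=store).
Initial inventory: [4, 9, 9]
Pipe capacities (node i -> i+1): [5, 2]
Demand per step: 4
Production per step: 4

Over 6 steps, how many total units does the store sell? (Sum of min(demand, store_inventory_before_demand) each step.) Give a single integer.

Step 1: sold=4 (running total=4) -> [4 11 7]
Step 2: sold=4 (running total=8) -> [4 13 5]
Step 3: sold=4 (running total=12) -> [4 15 3]
Step 4: sold=3 (running total=15) -> [4 17 2]
Step 5: sold=2 (running total=17) -> [4 19 2]
Step 6: sold=2 (running total=19) -> [4 21 2]

Answer: 19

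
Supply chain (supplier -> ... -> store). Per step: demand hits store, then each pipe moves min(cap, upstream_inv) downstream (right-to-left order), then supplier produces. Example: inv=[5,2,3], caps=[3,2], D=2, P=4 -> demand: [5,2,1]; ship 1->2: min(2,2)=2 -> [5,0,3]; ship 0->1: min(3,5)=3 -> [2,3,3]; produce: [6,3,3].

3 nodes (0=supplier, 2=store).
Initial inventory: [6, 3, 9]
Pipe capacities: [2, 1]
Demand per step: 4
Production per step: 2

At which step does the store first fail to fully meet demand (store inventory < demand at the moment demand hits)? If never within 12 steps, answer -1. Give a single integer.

Step 1: demand=4,sold=4 ship[1->2]=1 ship[0->1]=2 prod=2 -> [6 4 6]
Step 2: demand=4,sold=4 ship[1->2]=1 ship[0->1]=2 prod=2 -> [6 5 3]
Step 3: demand=4,sold=3 ship[1->2]=1 ship[0->1]=2 prod=2 -> [6 6 1]
Step 4: demand=4,sold=1 ship[1->2]=1 ship[0->1]=2 prod=2 -> [6 7 1]
Step 5: demand=4,sold=1 ship[1->2]=1 ship[0->1]=2 prod=2 -> [6 8 1]
Step 6: demand=4,sold=1 ship[1->2]=1 ship[0->1]=2 prod=2 -> [6 9 1]
Step 7: demand=4,sold=1 ship[1->2]=1 ship[0->1]=2 prod=2 -> [6 10 1]
Step 8: demand=4,sold=1 ship[1->2]=1 ship[0->1]=2 prod=2 -> [6 11 1]
Step 9: demand=4,sold=1 ship[1->2]=1 ship[0->1]=2 prod=2 -> [6 12 1]
Step 10: demand=4,sold=1 ship[1->2]=1 ship[0->1]=2 prod=2 -> [6 13 1]
Step 11: demand=4,sold=1 ship[1->2]=1 ship[0->1]=2 prod=2 -> [6 14 1]
Step 12: demand=4,sold=1 ship[1->2]=1 ship[0->1]=2 prod=2 -> [6 15 1]
First stockout at step 3

3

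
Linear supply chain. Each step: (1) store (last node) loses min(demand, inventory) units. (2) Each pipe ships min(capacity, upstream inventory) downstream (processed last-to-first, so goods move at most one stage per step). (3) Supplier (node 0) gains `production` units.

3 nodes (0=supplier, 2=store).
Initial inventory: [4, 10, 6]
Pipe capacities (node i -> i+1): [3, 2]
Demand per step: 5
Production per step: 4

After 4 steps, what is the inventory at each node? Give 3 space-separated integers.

Step 1: demand=5,sold=5 ship[1->2]=2 ship[0->1]=3 prod=4 -> inv=[5 11 3]
Step 2: demand=5,sold=3 ship[1->2]=2 ship[0->1]=3 prod=4 -> inv=[6 12 2]
Step 3: demand=5,sold=2 ship[1->2]=2 ship[0->1]=3 prod=4 -> inv=[7 13 2]
Step 4: demand=5,sold=2 ship[1->2]=2 ship[0->1]=3 prod=4 -> inv=[8 14 2]

8 14 2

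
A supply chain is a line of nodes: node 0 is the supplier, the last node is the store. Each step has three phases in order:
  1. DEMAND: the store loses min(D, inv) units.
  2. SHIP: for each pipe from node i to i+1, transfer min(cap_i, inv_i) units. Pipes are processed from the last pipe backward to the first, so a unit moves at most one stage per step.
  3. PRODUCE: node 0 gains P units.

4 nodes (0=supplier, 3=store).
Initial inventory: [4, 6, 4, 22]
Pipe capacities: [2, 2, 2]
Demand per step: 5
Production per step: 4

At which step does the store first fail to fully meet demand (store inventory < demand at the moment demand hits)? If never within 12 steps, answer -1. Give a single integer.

Step 1: demand=5,sold=5 ship[2->3]=2 ship[1->2]=2 ship[0->1]=2 prod=4 -> [6 6 4 19]
Step 2: demand=5,sold=5 ship[2->3]=2 ship[1->2]=2 ship[0->1]=2 prod=4 -> [8 6 4 16]
Step 3: demand=5,sold=5 ship[2->3]=2 ship[1->2]=2 ship[0->1]=2 prod=4 -> [10 6 4 13]
Step 4: demand=5,sold=5 ship[2->3]=2 ship[1->2]=2 ship[0->1]=2 prod=4 -> [12 6 4 10]
Step 5: demand=5,sold=5 ship[2->3]=2 ship[1->2]=2 ship[0->1]=2 prod=4 -> [14 6 4 7]
Step 6: demand=5,sold=5 ship[2->3]=2 ship[1->2]=2 ship[0->1]=2 prod=4 -> [16 6 4 4]
Step 7: demand=5,sold=4 ship[2->3]=2 ship[1->2]=2 ship[0->1]=2 prod=4 -> [18 6 4 2]
Step 8: demand=5,sold=2 ship[2->3]=2 ship[1->2]=2 ship[0->1]=2 prod=4 -> [20 6 4 2]
Step 9: demand=5,sold=2 ship[2->3]=2 ship[1->2]=2 ship[0->1]=2 prod=4 -> [22 6 4 2]
Step 10: demand=5,sold=2 ship[2->3]=2 ship[1->2]=2 ship[0->1]=2 prod=4 -> [24 6 4 2]
Step 11: demand=5,sold=2 ship[2->3]=2 ship[1->2]=2 ship[0->1]=2 prod=4 -> [26 6 4 2]
Step 12: demand=5,sold=2 ship[2->3]=2 ship[1->2]=2 ship[0->1]=2 prod=4 -> [28 6 4 2]
First stockout at step 7

7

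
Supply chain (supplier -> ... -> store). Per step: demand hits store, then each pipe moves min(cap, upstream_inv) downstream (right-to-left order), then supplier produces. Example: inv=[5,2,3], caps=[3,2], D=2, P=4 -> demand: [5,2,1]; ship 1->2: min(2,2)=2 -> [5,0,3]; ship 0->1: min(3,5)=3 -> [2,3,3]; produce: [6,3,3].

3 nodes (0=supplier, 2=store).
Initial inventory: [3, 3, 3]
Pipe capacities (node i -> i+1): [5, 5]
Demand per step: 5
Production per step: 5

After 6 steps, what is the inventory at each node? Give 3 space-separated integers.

Step 1: demand=5,sold=3 ship[1->2]=3 ship[0->1]=3 prod=5 -> inv=[5 3 3]
Step 2: demand=5,sold=3 ship[1->2]=3 ship[0->1]=5 prod=5 -> inv=[5 5 3]
Step 3: demand=5,sold=3 ship[1->2]=5 ship[0->1]=5 prod=5 -> inv=[5 5 5]
Step 4: demand=5,sold=5 ship[1->2]=5 ship[0->1]=5 prod=5 -> inv=[5 5 5]
Step 5: demand=5,sold=5 ship[1->2]=5 ship[0->1]=5 prod=5 -> inv=[5 5 5]
Step 6: demand=5,sold=5 ship[1->2]=5 ship[0->1]=5 prod=5 -> inv=[5 5 5]

5 5 5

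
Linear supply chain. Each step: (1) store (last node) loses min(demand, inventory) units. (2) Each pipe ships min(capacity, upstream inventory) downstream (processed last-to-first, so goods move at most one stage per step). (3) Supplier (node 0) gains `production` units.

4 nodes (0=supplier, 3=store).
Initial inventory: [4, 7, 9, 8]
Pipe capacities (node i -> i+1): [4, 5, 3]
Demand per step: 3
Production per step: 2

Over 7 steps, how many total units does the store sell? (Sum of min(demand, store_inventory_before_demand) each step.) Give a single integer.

Answer: 21

Derivation:
Step 1: sold=3 (running total=3) -> [2 6 11 8]
Step 2: sold=3 (running total=6) -> [2 3 13 8]
Step 3: sold=3 (running total=9) -> [2 2 13 8]
Step 4: sold=3 (running total=12) -> [2 2 12 8]
Step 5: sold=3 (running total=15) -> [2 2 11 8]
Step 6: sold=3 (running total=18) -> [2 2 10 8]
Step 7: sold=3 (running total=21) -> [2 2 9 8]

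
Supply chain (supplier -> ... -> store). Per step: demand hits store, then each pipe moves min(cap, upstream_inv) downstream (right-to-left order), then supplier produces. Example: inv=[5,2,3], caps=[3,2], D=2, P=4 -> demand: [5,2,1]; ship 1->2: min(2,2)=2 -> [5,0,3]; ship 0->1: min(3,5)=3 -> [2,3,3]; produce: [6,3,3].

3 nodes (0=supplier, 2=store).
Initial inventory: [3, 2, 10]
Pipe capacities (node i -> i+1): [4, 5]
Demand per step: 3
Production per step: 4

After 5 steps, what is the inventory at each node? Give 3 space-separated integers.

Step 1: demand=3,sold=3 ship[1->2]=2 ship[0->1]=3 prod=4 -> inv=[4 3 9]
Step 2: demand=3,sold=3 ship[1->2]=3 ship[0->1]=4 prod=4 -> inv=[4 4 9]
Step 3: demand=3,sold=3 ship[1->2]=4 ship[0->1]=4 prod=4 -> inv=[4 4 10]
Step 4: demand=3,sold=3 ship[1->2]=4 ship[0->1]=4 prod=4 -> inv=[4 4 11]
Step 5: demand=3,sold=3 ship[1->2]=4 ship[0->1]=4 prod=4 -> inv=[4 4 12]

4 4 12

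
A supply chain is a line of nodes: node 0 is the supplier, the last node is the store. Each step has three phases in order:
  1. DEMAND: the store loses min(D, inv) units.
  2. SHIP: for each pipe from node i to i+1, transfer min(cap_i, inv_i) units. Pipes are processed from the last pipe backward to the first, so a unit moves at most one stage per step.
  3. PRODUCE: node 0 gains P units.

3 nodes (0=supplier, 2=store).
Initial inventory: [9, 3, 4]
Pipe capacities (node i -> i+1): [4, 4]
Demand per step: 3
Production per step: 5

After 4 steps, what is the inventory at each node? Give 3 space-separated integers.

Step 1: demand=3,sold=3 ship[1->2]=3 ship[0->1]=4 prod=5 -> inv=[10 4 4]
Step 2: demand=3,sold=3 ship[1->2]=4 ship[0->1]=4 prod=5 -> inv=[11 4 5]
Step 3: demand=3,sold=3 ship[1->2]=4 ship[0->1]=4 prod=5 -> inv=[12 4 6]
Step 4: demand=3,sold=3 ship[1->2]=4 ship[0->1]=4 prod=5 -> inv=[13 4 7]

13 4 7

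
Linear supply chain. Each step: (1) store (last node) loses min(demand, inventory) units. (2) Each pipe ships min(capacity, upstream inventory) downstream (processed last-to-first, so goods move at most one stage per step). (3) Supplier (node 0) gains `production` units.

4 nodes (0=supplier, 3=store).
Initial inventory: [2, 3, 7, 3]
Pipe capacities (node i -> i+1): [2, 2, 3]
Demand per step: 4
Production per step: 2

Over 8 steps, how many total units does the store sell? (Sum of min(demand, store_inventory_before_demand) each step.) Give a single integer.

Answer: 22

Derivation:
Step 1: sold=3 (running total=3) -> [2 3 6 3]
Step 2: sold=3 (running total=6) -> [2 3 5 3]
Step 3: sold=3 (running total=9) -> [2 3 4 3]
Step 4: sold=3 (running total=12) -> [2 3 3 3]
Step 5: sold=3 (running total=15) -> [2 3 2 3]
Step 6: sold=3 (running total=18) -> [2 3 2 2]
Step 7: sold=2 (running total=20) -> [2 3 2 2]
Step 8: sold=2 (running total=22) -> [2 3 2 2]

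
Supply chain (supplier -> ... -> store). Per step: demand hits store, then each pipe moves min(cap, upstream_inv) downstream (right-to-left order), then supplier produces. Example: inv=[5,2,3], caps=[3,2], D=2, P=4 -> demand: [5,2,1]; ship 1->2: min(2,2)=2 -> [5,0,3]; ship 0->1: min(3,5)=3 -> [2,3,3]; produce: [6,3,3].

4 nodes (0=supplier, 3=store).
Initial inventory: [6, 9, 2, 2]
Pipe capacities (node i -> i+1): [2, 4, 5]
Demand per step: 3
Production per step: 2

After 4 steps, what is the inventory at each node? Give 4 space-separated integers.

Step 1: demand=3,sold=2 ship[2->3]=2 ship[1->2]=4 ship[0->1]=2 prod=2 -> inv=[6 7 4 2]
Step 2: demand=3,sold=2 ship[2->3]=4 ship[1->2]=4 ship[0->1]=2 prod=2 -> inv=[6 5 4 4]
Step 3: demand=3,sold=3 ship[2->3]=4 ship[1->2]=4 ship[0->1]=2 prod=2 -> inv=[6 3 4 5]
Step 4: demand=3,sold=3 ship[2->3]=4 ship[1->2]=3 ship[0->1]=2 prod=2 -> inv=[6 2 3 6]

6 2 3 6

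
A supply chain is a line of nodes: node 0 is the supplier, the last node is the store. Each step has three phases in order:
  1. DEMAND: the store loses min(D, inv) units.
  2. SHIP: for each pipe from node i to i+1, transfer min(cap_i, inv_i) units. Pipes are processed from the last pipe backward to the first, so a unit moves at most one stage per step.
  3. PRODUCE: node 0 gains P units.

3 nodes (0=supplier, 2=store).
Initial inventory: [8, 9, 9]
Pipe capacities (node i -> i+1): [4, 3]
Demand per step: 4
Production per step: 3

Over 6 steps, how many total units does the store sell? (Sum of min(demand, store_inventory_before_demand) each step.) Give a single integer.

Step 1: sold=4 (running total=4) -> [7 10 8]
Step 2: sold=4 (running total=8) -> [6 11 7]
Step 3: sold=4 (running total=12) -> [5 12 6]
Step 4: sold=4 (running total=16) -> [4 13 5]
Step 5: sold=4 (running total=20) -> [3 14 4]
Step 6: sold=4 (running total=24) -> [3 14 3]

Answer: 24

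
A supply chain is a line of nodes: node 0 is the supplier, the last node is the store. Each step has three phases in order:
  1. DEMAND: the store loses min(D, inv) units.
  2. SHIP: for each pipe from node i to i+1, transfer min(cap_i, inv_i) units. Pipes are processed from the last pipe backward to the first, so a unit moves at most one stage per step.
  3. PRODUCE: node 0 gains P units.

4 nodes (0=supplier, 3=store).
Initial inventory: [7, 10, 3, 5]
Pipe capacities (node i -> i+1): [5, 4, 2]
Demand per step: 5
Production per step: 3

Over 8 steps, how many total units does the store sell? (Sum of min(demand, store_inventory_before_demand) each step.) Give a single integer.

Step 1: sold=5 (running total=5) -> [5 11 5 2]
Step 2: sold=2 (running total=7) -> [3 12 7 2]
Step 3: sold=2 (running total=9) -> [3 11 9 2]
Step 4: sold=2 (running total=11) -> [3 10 11 2]
Step 5: sold=2 (running total=13) -> [3 9 13 2]
Step 6: sold=2 (running total=15) -> [3 8 15 2]
Step 7: sold=2 (running total=17) -> [3 7 17 2]
Step 8: sold=2 (running total=19) -> [3 6 19 2]

Answer: 19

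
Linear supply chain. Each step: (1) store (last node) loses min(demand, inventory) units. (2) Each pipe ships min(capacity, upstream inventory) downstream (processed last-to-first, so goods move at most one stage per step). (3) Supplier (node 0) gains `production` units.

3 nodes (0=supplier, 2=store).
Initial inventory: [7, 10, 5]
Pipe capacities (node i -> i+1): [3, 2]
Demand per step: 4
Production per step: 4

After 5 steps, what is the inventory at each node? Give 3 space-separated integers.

Step 1: demand=4,sold=4 ship[1->2]=2 ship[0->1]=3 prod=4 -> inv=[8 11 3]
Step 2: demand=4,sold=3 ship[1->2]=2 ship[0->1]=3 prod=4 -> inv=[9 12 2]
Step 3: demand=4,sold=2 ship[1->2]=2 ship[0->1]=3 prod=4 -> inv=[10 13 2]
Step 4: demand=4,sold=2 ship[1->2]=2 ship[0->1]=3 prod=4 -> inv=[11 14 2]
Step 5: demand=4,sold=2 ship[1->2]=2 ship[0->1]=3 prod=4 -> inv=[12 15 2]

12 15 2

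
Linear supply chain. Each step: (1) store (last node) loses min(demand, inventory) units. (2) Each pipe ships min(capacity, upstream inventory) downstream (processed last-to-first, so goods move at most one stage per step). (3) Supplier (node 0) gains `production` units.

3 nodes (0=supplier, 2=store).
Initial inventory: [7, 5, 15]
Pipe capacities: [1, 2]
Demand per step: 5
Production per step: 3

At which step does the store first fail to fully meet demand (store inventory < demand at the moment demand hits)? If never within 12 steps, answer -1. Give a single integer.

Step 1: demand=5,sold=5 ship[1->2]=2 ship[0->1]=1 prod=3 -> [9 4 12]
Step 2: demand=5,sold=5 ship[1->2]=2 ship[0->1]=1 prod=3 -> [11 3 9]
Step 3: demand=5,sold=5 ship[1->2]=2 ship[0->1]=1 prod=3 -> [13 2 6]
Step 4: demand=5,sold=5 ship[1->2]=2 ship[0->1]=1 prod=3 -> [15 1 3]
Step 5: demand=5,sold=3 ship[1->2]=1 ship[0->1]=1 prod=3 -> [17 1 1]
Step 6: demand=5,sold=1 ship[1->2]=1 ship[0->1]=1 prod=3 -> [19 1 1]
Step 7: demand=5,sold=1 ship[1->2]=1 ship[0->1]=1 prod=3 -> [21 1 1]
Step 8: demand=5,sold=1 ship[1->2]=1 ship[0->1]=1 prod=3 -> [23 1 1]
Step 9: demand=5,sold=1 ship[1->2]=1 ship[0->1]=1 prod=3 -> [25 1 1]
Step 10: demand=5,sold=1 ship[1->2]=1 ship[0->1]=1 prod=3 -> [27 1 1]
Step 11: demand=5,sold=1 ship[1->2]=1 ship[0->1]=1 prod=3 -> [29 1 1]
Step 12: demand=5,sold=1 ship[1->2]=1 ship[0->1]=1 prod=3 -> [31 1 1]
First stockout at step 5

5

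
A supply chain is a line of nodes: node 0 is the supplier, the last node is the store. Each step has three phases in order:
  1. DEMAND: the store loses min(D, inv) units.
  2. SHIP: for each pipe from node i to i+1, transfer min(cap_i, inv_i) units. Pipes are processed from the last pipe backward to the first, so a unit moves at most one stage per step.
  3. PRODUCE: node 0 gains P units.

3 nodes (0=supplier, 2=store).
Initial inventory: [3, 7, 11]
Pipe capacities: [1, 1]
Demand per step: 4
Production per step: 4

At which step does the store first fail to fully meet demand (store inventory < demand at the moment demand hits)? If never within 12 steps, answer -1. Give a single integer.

Step 1: demand=4,sold=4 ship[1->2]=1 ship[0->1]=1 prod=4 -> [6 7 8]
Step 2: demand=4,sold=4 ship[1->2]=1 ship[0->1]=1 prod=4 -> [9 7 5]
Step 3: demand=4,sold=4 ship[1->2]=1 ship[0->1]=1 prod=4 -> [12 7 2]
Step 4: demand=4,sold=2 ship[1->2]=1 ship[0->1]=1 prod=4 -> [15 7 1]
Step 5: demand=4,sold=1 ship[1->2]=1 ship[0->1]=1 prod=4 -> [18 7 1]
Step 6: demand=4,sold=1 ship[1->2]=1 ship[0->1]=1 prod=4 -> [21 7 1]
Step 7: demand=4,sold=1 ship[1->2]=1 ship[0->1]=1 prod=4 -> [24 7 1]
Step 8: demand=4,sold=1 ship[1->2]=1 ship[0->1]=1 prod=4 -> [27 7 1]
Step 9: demand=4,sold=1 ship[1->2]=1 ship[0->1]=1 prod=4 -> [30 7 1]
Step 10: demand=4,sold=1 ship[1->2]=1 ship[0->1]=1 prod=4 -> [33 7 1]
Step 11: demand=4,sold=1 ship[1->2]=1 ship[0->1]=1 prod=4 -> [36 7 1]
Step 12: demand=4,sold=1 ship[1->2]=1 ship[0->1]=1 prod=4 -> [39 7 1]
First stockout at step 4

4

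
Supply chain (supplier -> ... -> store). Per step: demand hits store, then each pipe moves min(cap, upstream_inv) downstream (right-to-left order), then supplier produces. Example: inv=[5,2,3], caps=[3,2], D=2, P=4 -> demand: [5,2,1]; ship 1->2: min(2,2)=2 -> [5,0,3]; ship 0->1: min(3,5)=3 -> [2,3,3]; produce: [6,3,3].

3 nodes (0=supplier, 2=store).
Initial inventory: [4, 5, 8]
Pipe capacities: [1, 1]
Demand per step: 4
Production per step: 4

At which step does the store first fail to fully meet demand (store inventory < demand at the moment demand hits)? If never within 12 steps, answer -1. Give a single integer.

Step 1: demand=4,sold=4 ship[1->2]=1 ship[0->1]=1 prod=4 -> [7 5 5]
Step 2: demand=4,sold=4 ship[1->2]=1 ship[0->1]=1 prod=4 -> [10 5 2]
Step 3: demand=4,sold=2 ship[1->2]=1 ship[0->1]=1 prod=4 -> [13 5 1]
Step 4: demand=4,sold=1 ship[1->2]=1 ship[0->1]=1 prod=4 -> [16 5 1]
Step 5: demand=4,sold=1 ship[1->2]=1 ship[0->1]=1 prod=4 -> [19 5 1]
Step 6: demand=4,sold=1 ship[1->2]=1 ship[0->1]=1 prod=4 -> [22 5 1]
Step 7: demand=4,sold=1 ship[1->2]=1 ship[0->1]=1 prod=4 -> [25 5 1]
Step 8: demand=4,sold=1 ship[1->2]=1 ship[0->1]=1 prod=4 -> [28 5 1]
Step 9: demand=4,sold=1 ship[1->2]=1 ship[0->1]=1 prod=4 -> [31 5 1]
Step 10: demand=4,sold=1 ship[1->2]=1 ship[0->1]=1 prod=4 -> [34 5 1]
Step 11: demand=4,sold=1 ship[1->2]=1 ship[0->1]=1 prod=4 -> [37 5 1]
Step 12: demand=4,sold=1 ship[1->2]=1 ship[0->1]=1 prod=4 -> [40 5 1]
First stockout at step 3

3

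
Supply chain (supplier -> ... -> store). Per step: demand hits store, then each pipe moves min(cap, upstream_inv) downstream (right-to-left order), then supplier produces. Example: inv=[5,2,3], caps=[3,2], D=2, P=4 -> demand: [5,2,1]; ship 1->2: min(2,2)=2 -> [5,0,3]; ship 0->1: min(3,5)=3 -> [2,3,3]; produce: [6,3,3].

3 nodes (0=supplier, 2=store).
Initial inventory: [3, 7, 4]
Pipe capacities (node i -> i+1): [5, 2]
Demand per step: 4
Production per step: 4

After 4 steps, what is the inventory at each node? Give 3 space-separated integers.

Step 1: demand=4,sold=4 ship[1->2]=2 ship[0->1]=3 prod=4 -> inv=[4 8 2]
Step 2: demand=4,sold=2 ship[1->2]=2 ship[0->1]=4 prod=4 -> inv=[4 10 2]
Step 3: demand=4,sold=2 ship[1->2]=2 ship[0->1]=4 prod=4 -> inv=[4 12 2]
Step 4: demand=4,sold=2 ship[1->2]=2 ship[0->1]=4 prod=4 -> inv=[4 14 2]

4 14 2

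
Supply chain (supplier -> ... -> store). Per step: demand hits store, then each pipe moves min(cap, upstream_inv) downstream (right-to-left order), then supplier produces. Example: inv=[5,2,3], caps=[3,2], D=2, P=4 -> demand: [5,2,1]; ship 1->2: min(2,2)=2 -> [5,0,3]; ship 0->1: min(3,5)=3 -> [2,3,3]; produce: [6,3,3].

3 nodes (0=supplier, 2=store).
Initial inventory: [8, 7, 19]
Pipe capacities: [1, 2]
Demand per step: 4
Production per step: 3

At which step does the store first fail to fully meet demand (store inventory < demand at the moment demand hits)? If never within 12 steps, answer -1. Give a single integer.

Step 1: demand=4,sold=4 ship[1->2]=2 ship[0->1]=1 prod=3 -> [10 6 17]
Step 2: demand=4,sold=4 ship[1->2]=2 ship[0->1]=1 prod=3 -> [12 5 15]
Step 3: demand=4,sold=4 ship[1->2]=2 ship[0->1]=1 prod=3 -> [14 4 13]
Step 4: demand=4,sold=4 ship[1->2]=2 ship[0->1]=1 prod=3 -> [16 3 11]
Step 5: demand=4,sold=4 ship[1->2]=2 ship[0->1]=1 prod=3 -> [18 2 9]
Step 6: demand=4,sold=4 ship[1->2]=2 ship[0->1]=1 prod=3 -> [20 1 7]
Step 7: demand=4,sold=4 ship[1->2]=1 ship[0->1]=1 prod=3 -> [22 1 4]
Step 8: demand=4,sold=4 ship[1->2]=1 ship[0->1]=1 prod=3 -> [24 1 1]
Step 9: demand=4,sold=1 ship[1->2]=1 ship[0->1]=1 prod=3 -> [26 1 1]
Step 10: demand=4,sold=1 ship[1->2]=1 ship[0->1]=1 prod=3 -> [28 1 1]
Step 11: demand=4,sold=1 ship[1->2]=1 ship[0->1]=1 prod=3 -> [30 1 1]
Step 12: demand=4,sold=1 ship[1->2]=1 ship[0->1]=1 prod=3 -> [32 1 1]
First stockout at step 9

9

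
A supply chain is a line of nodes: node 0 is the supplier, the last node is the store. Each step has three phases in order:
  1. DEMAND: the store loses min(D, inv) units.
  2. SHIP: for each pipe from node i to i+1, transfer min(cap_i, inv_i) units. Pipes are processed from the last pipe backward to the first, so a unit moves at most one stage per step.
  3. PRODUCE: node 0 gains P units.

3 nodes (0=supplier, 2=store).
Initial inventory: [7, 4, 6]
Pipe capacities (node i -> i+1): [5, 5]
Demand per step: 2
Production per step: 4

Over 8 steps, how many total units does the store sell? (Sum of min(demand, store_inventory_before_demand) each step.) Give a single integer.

Answer: 16

Derivation:
Step 1: sold=2 (running total=2) -> [6 5 8]
Step 2: sold=2 (running total=4) -> [5 5 11]
Step 3: sold=2 (running total=6) -> [4 5 14]
Step 4: sold=2 (running total=8) -> [4 4 17]
Step 5: sold=2 (running total=10) -> [4 4 19]
Step 6: sold=2 (running total=12) -> [4 4 21]
Step 7: sold=2 (running total=14) -> [4 4 23]
Step 8: sold=2 (running total=16) -> [4 4 25]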